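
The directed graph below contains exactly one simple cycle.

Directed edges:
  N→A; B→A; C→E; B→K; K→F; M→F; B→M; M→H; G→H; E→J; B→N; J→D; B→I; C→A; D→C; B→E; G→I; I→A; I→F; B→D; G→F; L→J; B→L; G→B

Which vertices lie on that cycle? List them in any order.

C, D, E, J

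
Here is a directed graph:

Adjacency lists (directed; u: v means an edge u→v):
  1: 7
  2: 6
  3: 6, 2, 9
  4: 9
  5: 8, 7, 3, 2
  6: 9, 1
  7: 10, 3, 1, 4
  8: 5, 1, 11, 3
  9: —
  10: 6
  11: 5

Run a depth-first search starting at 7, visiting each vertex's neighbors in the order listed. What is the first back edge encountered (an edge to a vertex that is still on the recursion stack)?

1->7

DFS from 7 (visiting each vertex's neighbors in the order listed); mark gray on enter, black on exit:
7 gray
  10 gray
    6 gray
      9 gray
      9 black
      1 gray
        1→7: 7 is gray → back edge
First back edge: 1 → 7.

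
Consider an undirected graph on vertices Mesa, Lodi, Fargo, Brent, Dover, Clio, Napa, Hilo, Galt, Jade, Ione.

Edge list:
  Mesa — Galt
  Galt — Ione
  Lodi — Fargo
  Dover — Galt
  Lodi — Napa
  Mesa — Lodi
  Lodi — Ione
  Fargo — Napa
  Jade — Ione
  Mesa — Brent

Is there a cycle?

Yes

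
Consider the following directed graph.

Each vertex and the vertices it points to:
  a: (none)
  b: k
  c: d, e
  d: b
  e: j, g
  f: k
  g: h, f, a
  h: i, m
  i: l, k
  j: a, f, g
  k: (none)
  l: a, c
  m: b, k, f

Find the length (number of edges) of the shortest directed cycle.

For each vertex v, BFS finds the shortest path from v back to v.
The shortest such closed walk is c → e → g → h → i → l → c, length 6.

6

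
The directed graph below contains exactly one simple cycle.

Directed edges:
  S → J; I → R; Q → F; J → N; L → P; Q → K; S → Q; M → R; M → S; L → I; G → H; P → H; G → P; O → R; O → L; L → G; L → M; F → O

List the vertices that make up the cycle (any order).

DFS with gray/black marking from O:
O gray
  L gray
    I gray
      R gray
      R black
    I black
    M gray
      S gray
        Q gray
          F gray
            F→O: O is gray → back edge
Back edge closes the cycle O → L → M → S → Q → F → O; its vertices are {F, L, M, O, Q, S}.

F, L, M, O, Q, S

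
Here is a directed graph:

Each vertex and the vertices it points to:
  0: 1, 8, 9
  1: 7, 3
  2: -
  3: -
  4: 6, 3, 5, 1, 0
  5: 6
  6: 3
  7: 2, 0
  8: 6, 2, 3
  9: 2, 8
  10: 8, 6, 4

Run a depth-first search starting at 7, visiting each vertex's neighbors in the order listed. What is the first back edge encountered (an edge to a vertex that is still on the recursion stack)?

DFS from 7 (visiting each vertex's neighbors in the order listed); mark gray on enter, black on exit:
7 gray
  2 gray
  2 black
  0 gray
    1 gray
      1→7: 7 is gray → back edge
First back edge: 1 → 7.

1->7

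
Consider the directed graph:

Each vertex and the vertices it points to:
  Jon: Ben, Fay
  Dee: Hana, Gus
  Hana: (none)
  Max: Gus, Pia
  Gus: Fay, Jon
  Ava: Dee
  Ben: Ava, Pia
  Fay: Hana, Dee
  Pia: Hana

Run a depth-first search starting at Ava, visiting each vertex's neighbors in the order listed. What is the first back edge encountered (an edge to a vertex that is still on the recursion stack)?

Fay→Dee

DFS from Ava (visiting each vertex's neighbors in the order listed); mark gray on enter, black on exit:
Ava gray
  Dee gray
    Hana gray
    Hana black
    Gus gray
      Fay gray
        Fay→Hana: Hana black — skip
        Fay→Dee: Dee is gray → back edge
First back edge: Fay → Dee.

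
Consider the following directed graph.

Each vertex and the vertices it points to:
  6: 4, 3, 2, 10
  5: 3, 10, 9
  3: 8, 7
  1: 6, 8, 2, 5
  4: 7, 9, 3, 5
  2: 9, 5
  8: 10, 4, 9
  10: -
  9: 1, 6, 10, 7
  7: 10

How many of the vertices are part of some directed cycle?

A vertex is on a directed cycle iff it belongs to a strongly connected component of size ≥ 2 (or has a self-loop).
The vertices on cycles are {1, 2, 3, 4, 5, 6, 8, 9} — 8 in total.

8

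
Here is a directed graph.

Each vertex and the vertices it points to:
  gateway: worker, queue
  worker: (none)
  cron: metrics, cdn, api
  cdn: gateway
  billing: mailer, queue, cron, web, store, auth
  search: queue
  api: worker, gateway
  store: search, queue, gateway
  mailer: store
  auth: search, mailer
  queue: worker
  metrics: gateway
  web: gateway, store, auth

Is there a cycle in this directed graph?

DFS with white/gray/black marking, starting from auth:
auth gray
  search gray
    queue gray
      worker gray
      worker black
    queue black
  search black
  mailer gray
    store gray
      store→search: search black — skip
      store→queue: queue black — skip
      gateway gray
        gateway→worker: worker black — skip
        gateway→queue: queue black — skip
      gateway black
    store black
  mailer black
auth black
cron gray
  metrics gray
    metrics→gateway: gateway black — skip
  metrics black
  cdn gray
    cdn→gateway: gateway black — skip
  cdn black
  api gray
    api→worker: worker black — skip
    api→gateway: gateway black — skip
  api black
cron black
billing gray
  billing→mailer: mailer black — skip
  billing→queue: queue black — skip
  billing→cron: cron black — skip
  web gray
    web→gateway: gateway black — skip
    web→store: store black — skip
    web→auth: auth black — skip
  web black
  billing→store: store black — skip
  billing→auth: auth black — skip
billing black
Every edge goes to a white or black vertex — no back edge, so the graph is acyclic.

No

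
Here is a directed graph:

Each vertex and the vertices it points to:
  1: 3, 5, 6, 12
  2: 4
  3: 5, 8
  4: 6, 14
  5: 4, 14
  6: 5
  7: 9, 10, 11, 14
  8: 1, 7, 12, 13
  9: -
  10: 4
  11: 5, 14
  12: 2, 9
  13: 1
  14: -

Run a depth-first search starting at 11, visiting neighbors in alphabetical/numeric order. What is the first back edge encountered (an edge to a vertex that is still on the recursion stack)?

6->5

DFS from 11 (visiting neighbors in alphabetical/numeric order); mark gray on enter, black on exit:
11 gray
  5 gray
    4 gray
      6 gray
        6→5: 5 is gray → back edge
First back edge: 6 → 5.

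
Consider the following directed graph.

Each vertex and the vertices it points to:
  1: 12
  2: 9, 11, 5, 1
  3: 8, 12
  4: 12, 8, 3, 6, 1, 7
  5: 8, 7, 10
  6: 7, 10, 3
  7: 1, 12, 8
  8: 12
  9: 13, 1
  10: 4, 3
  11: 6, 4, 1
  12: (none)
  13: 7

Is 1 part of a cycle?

No

1 lies on a cycle iff there is a path from 1 back to itself.
Exploring from 1, it never reaches itself; equivalently, its strongly connected component is a singleton.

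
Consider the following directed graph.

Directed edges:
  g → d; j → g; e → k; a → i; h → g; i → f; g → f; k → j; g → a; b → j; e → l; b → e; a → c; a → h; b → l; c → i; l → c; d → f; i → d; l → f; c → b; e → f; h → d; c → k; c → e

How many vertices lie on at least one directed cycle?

A vertex is on a directed cycle iff it belongs to a strongly connected component of size ≥ 2 (or has a self-loop).
The vertices on cycles are {a, b, c, e, g, h, j, k, l} — 9 in total.

9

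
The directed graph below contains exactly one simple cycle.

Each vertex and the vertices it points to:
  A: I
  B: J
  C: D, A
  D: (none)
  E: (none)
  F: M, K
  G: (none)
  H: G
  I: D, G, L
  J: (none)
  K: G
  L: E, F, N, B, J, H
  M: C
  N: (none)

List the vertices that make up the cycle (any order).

A, C, F, I, L, M

DFS with gray/black marking from L:
L gray
  E gray
  E black
  F gray
    M gray
      C gray
        D gray
        D black
        A gray
          I gray
            I→D: D black — skip
            G gray
            G black
            I→L: L is gray → back edge
Back edge closes the cycle L → F → M → C → A → I → L; its vertices are {A, C, F, I, L, M}.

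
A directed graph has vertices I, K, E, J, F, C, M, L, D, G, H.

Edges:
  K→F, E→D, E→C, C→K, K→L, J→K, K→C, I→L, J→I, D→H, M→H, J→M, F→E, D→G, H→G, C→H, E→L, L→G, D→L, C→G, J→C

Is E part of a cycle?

Yes

E is on a cycle iff E can reach itself via ≥1 edge.
E → C → K → F → E — yes.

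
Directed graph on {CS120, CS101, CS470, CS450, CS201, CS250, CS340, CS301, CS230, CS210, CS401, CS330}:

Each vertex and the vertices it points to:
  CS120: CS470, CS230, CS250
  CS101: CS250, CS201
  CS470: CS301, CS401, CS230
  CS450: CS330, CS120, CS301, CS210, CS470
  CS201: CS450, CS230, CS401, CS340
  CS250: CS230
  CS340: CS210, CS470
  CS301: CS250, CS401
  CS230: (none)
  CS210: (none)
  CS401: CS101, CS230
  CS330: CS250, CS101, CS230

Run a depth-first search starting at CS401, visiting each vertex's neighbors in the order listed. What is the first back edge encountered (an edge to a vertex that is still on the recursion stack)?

CS330→CS101

DFS from CS401 (visiting each vertex's neighbors in the order listed); mark gray on enter, black on exit:
CS401 gray
  CS101 gray
    CS250 gray
      CS230 gray
      CS230 black
    CS250 black
    CS201 gray
      CS450 gray
        CS330 gray
          CS330→CS250: CS250 black — skip
          CS330→CS101: CS101 is gray → back edge
First back edge: CS330 → CS101.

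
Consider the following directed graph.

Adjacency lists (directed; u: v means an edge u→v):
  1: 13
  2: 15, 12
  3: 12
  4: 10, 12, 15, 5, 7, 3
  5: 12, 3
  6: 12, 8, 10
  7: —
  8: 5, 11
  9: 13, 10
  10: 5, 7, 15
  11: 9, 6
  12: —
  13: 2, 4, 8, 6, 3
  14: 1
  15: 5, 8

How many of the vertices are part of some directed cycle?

9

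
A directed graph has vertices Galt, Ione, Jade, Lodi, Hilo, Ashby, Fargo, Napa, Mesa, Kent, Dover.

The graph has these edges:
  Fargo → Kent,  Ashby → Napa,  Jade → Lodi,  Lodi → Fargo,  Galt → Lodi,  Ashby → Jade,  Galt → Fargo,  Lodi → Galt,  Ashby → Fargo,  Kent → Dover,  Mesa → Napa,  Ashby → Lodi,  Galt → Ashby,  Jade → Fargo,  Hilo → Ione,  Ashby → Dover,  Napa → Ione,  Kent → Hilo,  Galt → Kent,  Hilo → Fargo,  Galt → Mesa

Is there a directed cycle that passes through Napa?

No

Napa lies on a cycle iff there is a path from Napa back to itself.
Exploring from Napa, it never reaches itself; equivalently, its strongly connected component is a singleton.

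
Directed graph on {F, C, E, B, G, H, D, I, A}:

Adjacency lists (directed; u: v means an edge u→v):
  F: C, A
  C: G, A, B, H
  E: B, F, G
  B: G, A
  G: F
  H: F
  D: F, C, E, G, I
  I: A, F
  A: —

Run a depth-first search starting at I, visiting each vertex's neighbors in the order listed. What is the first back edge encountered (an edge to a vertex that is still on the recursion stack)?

G->F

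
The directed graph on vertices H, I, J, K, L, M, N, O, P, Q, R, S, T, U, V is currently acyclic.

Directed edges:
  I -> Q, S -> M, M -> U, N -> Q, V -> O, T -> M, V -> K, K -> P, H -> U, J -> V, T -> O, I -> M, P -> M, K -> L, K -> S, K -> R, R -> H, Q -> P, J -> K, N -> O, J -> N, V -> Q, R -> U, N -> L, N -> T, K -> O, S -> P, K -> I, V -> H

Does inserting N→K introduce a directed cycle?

No

Adding N→K creates a cycle iff K can already reach N.
Explore from K: no path reaches N. The graph stays acyclic.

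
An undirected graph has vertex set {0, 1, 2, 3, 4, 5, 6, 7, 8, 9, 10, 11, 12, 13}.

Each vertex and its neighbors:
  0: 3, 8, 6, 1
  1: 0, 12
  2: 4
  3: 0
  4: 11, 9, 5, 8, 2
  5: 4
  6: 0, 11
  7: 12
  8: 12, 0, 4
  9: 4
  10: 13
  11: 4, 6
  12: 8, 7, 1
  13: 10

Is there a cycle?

Yes

DFS, tracking each vertex's parent; an edge to a visited non-parent vertex closes a cycle.
Start from 11:
visit 11 (parent –)
  visit 4 (parent 11)
    4–11: parent, skip
    visit 9 (parent 4)
      9–4: parent, skip
    visit 5 (parent 4)
      5–4: parent, skip
    visit 8 (parent 4)
      visit 12 (parent 8)
        12–8: parent, skip
        visit 7 (parent 12)
          7–12: parent, skip
        visit 1 (parent 12)
          visit 0 (parent 1)
            visit 3 (parent 0)
              3–0: parent, skip
            0–8: 8 visited and ≠ parent → cycle
Cycle: 8 – 12 – 1 – 0 – 8.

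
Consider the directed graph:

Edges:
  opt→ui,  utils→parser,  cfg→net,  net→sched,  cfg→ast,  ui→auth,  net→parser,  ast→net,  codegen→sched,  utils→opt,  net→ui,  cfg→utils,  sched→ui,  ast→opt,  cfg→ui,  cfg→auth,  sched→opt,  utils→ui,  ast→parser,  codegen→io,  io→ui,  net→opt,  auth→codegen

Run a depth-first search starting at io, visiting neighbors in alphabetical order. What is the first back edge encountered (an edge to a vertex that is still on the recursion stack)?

codegen→io

DFS from io (visiting neighbors in alphabetical order); mark gray on enter, black on exit:
io gray
  ui gray
    auth gray
      codegen gray
        codegen→io: io is gray → back edge
First back edge: codegen → io.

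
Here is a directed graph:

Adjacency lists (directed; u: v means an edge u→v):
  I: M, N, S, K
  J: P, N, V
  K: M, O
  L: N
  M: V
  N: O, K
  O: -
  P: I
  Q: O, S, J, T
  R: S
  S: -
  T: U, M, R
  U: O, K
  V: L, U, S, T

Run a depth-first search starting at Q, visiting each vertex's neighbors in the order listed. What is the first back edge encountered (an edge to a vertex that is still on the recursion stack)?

K->M

DFS from Q (visiting each vertex's neighbors in the order listed); mark gray on enter, black on exit:
Q gray
  O gray
  O black
  S gray
  S black
  J gray
    P gray
      I gray
        M gray
          V gray
            L gray
              N gray
                N→O: O black — skip
                K gray
                  K→M: M is gray → back edge
First back edge: K → M.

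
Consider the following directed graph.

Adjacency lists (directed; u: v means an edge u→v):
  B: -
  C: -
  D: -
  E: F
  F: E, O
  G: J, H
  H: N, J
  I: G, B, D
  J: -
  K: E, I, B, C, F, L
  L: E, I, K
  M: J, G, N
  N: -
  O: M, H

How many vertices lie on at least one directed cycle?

A vertex is on a directed cycle iff it belongs to a strongly connected component of size ≥ 2 (or has a self-loop).
The vertices on cycles are {E, F, K, L} — 4 in total.

4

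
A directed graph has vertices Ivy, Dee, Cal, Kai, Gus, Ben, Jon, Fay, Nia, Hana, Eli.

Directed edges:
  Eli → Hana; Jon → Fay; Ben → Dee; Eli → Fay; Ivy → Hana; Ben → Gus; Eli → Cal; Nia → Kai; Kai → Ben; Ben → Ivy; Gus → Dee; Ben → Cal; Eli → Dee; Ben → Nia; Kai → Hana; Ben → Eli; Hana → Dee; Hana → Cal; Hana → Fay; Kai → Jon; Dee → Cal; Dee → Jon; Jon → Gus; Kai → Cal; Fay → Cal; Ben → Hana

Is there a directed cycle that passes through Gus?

Gus is on a cycle iff Gus can reach itself via ≥1 edge.
Gus → Dee → Jon → Gus — yes.

Yes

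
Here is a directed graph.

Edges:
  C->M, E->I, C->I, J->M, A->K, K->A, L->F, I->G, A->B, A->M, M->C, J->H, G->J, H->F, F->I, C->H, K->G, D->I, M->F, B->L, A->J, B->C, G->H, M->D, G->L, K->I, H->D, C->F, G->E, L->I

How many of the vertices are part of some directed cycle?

12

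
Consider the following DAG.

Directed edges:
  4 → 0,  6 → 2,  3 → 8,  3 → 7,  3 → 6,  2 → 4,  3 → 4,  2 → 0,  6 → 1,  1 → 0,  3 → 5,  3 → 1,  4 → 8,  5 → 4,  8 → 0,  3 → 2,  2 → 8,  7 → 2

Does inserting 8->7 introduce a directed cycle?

Yes

Adding 8→7 creates a cycle iff 7 can already reach 8.
Path from 7: 7 → 2 → 8.
So 7 → … → 8 → 7 is a cycle.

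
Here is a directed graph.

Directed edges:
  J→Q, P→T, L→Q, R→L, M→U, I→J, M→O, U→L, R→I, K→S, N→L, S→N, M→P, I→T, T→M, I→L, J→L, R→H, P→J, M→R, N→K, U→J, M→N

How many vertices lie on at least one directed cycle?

8

A vertex is on a directed cycle iff it belongs to a strongly connected component of size ≥ 2 (or has a self-loop).
The vertices on cycles are {I, K, M, N, P, R, S, T} — 8 in total.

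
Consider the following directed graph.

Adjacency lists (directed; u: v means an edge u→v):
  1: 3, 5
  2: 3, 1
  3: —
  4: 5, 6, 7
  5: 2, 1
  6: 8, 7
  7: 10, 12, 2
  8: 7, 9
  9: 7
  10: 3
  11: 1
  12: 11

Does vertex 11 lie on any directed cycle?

No

11 lies on a cycle iff there is a path from 11 back to itself.
Exploring from 11, it never reaches itself; equivalently, its strongly connected component is a singleton.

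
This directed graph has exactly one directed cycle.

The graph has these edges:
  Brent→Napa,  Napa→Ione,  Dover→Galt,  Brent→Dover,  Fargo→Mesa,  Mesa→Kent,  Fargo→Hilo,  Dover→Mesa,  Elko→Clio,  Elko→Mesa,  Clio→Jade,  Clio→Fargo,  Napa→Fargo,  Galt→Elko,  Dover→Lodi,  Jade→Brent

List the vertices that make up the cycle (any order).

Clio, Elko, Galt, Jade, Brent, Dover

DFS with gray/black marking from Jade:
Jade gray
  Brent gray
    Dover gray
      Mesa gray
        Kent gray
        Kent black
      Mesa black
      Lodi gray
      Lodi black
      Galt gray
        Elko gray
          Clio gray
            Clio→Jade: Jade is gray → back edge
Back edge closes the cycle Jade → Brent → Dover → Galt → Elko → Clio → Jade; its vertices are {Clio, Elko, Galt, Jade, Brent, Dover}.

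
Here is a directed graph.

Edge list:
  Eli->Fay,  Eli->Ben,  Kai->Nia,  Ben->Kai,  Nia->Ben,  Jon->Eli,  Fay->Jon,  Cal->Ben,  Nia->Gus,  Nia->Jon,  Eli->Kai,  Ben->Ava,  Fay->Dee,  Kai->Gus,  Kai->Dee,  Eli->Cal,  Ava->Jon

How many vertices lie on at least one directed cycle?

A vertex is on a directed cycle iff it belongs to a strongly connected component of size ≥ 2 (or has a self-loop).
The vertices on cycles are {Ava, Ben, Cal, Eli, Fay, Jon, Kai, Nia} — 8 in total.

8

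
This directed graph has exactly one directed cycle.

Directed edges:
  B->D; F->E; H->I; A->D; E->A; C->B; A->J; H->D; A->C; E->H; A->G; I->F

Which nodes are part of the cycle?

DFS with gray/black marking from E:
E gray
  H gray
    D gray
    D black
    I gray
      F gray
        F→E: E is gray → back edge
Back edge closes the cycle E → H → I → F → E; its vertices are {E, F, H, I}.

E, F, H, I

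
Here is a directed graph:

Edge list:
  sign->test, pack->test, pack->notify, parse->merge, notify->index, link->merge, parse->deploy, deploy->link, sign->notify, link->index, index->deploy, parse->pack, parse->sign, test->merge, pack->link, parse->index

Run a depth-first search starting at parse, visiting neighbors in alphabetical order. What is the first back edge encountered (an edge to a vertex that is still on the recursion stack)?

index->deploy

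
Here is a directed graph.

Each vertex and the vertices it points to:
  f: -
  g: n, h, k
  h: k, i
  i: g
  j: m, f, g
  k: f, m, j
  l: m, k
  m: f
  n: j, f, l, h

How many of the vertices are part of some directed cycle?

A vertex is on a directed cycle iff it belongs to a strongly connected component of size ≥ 2 (or has a self-loop).
The vertices on cycles are {g, h, i, j, k, l, n} — 7 in total.

7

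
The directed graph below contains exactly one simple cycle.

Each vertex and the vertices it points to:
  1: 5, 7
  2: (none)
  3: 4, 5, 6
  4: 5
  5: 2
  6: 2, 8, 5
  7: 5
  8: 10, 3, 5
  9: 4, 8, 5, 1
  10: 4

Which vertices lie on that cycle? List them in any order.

DFS with gray/black marking from 8:
8 gray
  10 gray
    4 gray
      5 gray
        2 gray
        2 black
      5 black
    4 black
  10 black
  3 gray
    3→4: 4 black — skip
    3→5: 5 black — skip
    6 gray
      6→2: 2 black — skip
      6→8: 8 is gray → back edge
Back edge closes the cycle 8 → 3 → 6 → 8; its vertices are {3, 6, 8}.

3, 6, 8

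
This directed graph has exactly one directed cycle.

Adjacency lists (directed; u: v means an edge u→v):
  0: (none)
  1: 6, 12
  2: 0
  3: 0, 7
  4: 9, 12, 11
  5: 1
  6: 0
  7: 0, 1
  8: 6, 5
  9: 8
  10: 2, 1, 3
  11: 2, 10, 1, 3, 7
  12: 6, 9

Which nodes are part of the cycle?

1, 5, 8, 9, 12

DFS with gray/black marking from 12:
12 gray
  6 gray
    0 gray
    0 black
  6 black
  9 gray
    8 gray
      8→6: 6 black — skip
      5 gray
        1 gray
          1→6: 6 black — skip
          1→12: 12 is gray → back edge
Back edge closes the cycle 12 → 9 → 8 → 5 → 1 → 12; its vertices are {1, 5, 8, 9, 12}.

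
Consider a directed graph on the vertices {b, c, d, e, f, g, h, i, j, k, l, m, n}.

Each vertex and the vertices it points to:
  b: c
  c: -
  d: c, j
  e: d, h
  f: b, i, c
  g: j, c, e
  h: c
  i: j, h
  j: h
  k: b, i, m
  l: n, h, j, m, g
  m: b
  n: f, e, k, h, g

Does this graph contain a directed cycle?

No

DFS with white/gray/black marking, starting from d:
d gray
  c gray
  c black
  j gray
    h gray
      h→c: c black — skip
    h black
  j black
d black
b gray
  b→c: c black — skip
b black
e gray
  e→d: d black — skip
  e→h: h black — skip
e black
f gray
  f→b: b black — skip
  i gray
    i→j: j black — skip
    i→h: h black — skip
  i black
  f→c: c black — skip
f black
g gray
  g→j: j black — skip
  g→c: c black — skip
  g→e: e black — skip
g black
k gray
  k→b: b black — skip
  k→i: i black — skip
  m gray
    m→b: b black — skip
  m black
k black
l gray
  n gray
    n→f: f black — skip
    n→e: e black — skip
    n→k: k black — skip
    n→h: h black — skip
    n→g: g black — skip
  n black
  l→h: h black — skip
  l→j: j black — skip
  l→m: m black — skip
  l→g: g black — skip
l black
Every edge goes to a white or black vertex — no back edge, so the graph is acyclic.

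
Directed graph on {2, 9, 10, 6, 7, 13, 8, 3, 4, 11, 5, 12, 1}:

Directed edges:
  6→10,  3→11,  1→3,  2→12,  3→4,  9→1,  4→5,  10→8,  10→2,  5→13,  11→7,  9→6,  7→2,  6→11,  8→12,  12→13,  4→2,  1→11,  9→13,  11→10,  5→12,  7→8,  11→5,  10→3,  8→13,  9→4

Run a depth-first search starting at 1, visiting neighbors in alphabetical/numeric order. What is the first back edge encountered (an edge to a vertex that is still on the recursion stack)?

DFS from 1 (visiting neighbors in alphabetical/numeric order); mark gray on enter, black on exit:
1 gray
  3 gray
    4 gray
      2 gray
        12 gray
          13 gray
          13 black
        12 black
      2 black
      5 gray
        5→12: 12 black — skip
        5→13: 13 black — skip
      5 black
    4 black
    11 gray
      11→5: 5 black — skip
      7 gray
        7→2: 2 black — skip
        8 gray
          8→12: 12 black — skip
          8→13: 13 black — skip
        8 black
      7 black
      10 gray
        10→2: 2 black — skip
        10→3: 3 is gray → back edge
First back edge: 10 → 3.

10->3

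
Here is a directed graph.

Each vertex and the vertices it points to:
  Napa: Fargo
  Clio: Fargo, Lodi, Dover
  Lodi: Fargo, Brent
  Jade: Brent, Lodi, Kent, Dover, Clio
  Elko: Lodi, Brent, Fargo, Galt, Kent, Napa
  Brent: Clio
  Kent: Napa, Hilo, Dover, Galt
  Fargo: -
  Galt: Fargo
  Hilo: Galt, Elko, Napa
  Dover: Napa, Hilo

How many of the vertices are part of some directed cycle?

7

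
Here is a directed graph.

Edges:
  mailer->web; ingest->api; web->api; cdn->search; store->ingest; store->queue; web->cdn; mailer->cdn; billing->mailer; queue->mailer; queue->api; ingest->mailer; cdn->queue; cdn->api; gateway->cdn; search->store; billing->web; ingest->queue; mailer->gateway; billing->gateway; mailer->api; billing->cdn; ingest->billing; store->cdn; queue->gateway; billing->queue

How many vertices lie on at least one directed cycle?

A vertex is on a directed cycle iff it belongs to a strongly connected component of size ≥ 2 (or has a self-loop).
The vertices on cycles are {cdn, web, queue, store, ingest, mailer, search, billing, gateway} — 9 in total.

9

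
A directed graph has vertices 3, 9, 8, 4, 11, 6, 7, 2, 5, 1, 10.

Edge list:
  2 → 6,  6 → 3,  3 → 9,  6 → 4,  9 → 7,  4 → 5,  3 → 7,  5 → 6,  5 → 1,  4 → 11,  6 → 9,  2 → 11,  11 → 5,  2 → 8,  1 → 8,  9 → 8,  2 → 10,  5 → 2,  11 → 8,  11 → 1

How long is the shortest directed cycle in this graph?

3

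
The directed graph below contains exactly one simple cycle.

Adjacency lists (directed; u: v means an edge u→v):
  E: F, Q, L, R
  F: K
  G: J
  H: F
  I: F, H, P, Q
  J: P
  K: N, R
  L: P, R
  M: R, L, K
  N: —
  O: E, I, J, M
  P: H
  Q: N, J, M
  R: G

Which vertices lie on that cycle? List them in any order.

F, G, H, J, K, P, R

DFS with gray/black marking from H:
H gray
  F gray
    K gray
      N gray
      N black
      R gray
        G gray
          J gray
            P gray
              P→H: H is gray → back edge
Back edge closes the cycle H → F → K → R → G → J → P → H; its vertices are {F, G, H, J, K, P, R}.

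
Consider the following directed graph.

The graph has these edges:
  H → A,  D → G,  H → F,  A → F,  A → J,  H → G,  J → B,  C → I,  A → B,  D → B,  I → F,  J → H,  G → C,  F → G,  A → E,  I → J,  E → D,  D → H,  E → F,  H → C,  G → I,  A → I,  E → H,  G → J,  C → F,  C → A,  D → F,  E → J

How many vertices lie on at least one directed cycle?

9

A vertex is on a directed cycle iff it belongs to a strongly connected component of size ≥ 2 (or has a self-loop).
The vertices on cycles are {A, C, D, E, F, G, H, I, J} — 9 in total.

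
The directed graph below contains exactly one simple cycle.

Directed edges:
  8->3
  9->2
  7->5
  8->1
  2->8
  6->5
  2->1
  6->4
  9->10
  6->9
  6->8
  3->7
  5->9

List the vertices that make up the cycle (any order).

DFS with gray/black marking from 9:
9 gray
  2 gray
    8 gray
      1 gray
      1 black
      3 gray
        7 gray
          5 gray
            5→9: 9 is gray → back edge
Back edge closes the cycle 9 → 2 → 8 → 3 → 7 → 5 → 9; its vertices are {2, 3, 5, 7, 8, 9}.

2, 3, 5, 7, 8, 9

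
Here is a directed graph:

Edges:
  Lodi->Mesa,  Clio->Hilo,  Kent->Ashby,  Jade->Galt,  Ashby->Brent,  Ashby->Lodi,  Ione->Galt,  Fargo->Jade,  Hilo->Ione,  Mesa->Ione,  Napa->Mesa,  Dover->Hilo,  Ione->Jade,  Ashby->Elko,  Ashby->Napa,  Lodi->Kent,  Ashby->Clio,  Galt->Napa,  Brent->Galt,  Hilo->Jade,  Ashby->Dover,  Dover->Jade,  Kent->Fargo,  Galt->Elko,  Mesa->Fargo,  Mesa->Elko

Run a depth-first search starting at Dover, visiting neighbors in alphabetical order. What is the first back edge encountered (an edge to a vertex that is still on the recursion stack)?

Jade→Galt

DFS from Dover (visiting neighbors in alphabetical order); mark gray on enter, black on exit:
Dover gray
  Hilo gray
    Ione gray
      Galt gray
        Elko gray
        Elko black
        Napa gray
          Mesa gray
            Mesa→Elko: Elko black — skip
            Fargo gray
              Jade gray
                Jade→Galt: Galt is gray → back edge
First back edge: Jade → Galt.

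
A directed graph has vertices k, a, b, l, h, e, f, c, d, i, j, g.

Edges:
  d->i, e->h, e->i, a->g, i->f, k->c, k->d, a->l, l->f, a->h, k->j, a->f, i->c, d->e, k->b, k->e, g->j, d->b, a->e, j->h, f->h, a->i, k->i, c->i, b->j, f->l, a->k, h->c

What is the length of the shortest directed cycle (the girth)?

For each vertex v, BFS finds the shortest path from v back to v.
The shortest such closed walk is l → f → l, length 2.

2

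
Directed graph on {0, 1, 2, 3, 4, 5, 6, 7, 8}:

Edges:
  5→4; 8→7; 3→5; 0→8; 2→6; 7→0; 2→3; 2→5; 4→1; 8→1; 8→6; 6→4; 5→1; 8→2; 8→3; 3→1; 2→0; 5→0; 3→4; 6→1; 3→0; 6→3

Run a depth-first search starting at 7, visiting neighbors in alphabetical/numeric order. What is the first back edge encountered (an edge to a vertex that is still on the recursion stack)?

DFS from 7 (visiting neighbors in alphabetical/numeric order); mark gray on enter, black on exit:
7 gray
  0 gray
    8 gray
      1 gray
      1 black
      2 gray
        2→0: 0 is gray → back edge
First back edge: 2 → 0.

2->0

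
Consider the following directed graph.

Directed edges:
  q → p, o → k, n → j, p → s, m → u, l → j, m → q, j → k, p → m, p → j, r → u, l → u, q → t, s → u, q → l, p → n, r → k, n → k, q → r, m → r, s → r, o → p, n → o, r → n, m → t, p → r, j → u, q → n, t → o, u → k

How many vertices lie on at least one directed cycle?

8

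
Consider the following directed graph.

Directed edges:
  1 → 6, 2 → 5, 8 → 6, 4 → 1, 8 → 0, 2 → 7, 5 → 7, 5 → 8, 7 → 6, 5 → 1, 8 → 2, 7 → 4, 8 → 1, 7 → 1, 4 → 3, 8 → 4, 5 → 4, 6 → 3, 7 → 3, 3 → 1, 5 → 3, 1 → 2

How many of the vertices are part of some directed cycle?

8

A vertex is on a directed cycle iff it belongs to a strongly connected component of size ≥ 2 (or has a self-loop).
The vertices on cycles are {1, 2, 3, 4, 5, 6, 7, 8} — 8 in total.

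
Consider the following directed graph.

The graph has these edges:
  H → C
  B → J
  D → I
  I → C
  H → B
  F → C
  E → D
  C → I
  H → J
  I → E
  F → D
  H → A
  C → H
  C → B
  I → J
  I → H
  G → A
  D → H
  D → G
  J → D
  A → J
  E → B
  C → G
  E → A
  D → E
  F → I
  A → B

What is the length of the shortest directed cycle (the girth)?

2

For each vertex v, BFS finds the shortest path from v back to v.
The shortest such closed walk is D → E → D, length 2.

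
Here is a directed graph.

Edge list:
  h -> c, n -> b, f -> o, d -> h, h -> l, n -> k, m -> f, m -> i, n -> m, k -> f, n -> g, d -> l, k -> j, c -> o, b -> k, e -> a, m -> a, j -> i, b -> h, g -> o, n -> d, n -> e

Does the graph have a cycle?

No

DFS with white/gray/black marking, starting from b:
b gray
  k gray
    f gray
      o gray
      o black
    f black
    j gray
      i gray
      i black
    j black
  k black
  h gray
    l gray
    l black
    c gray
      c→o: o black — skip
    c black
  h black
b black
a gray
a black
d gray
  d→l: l black — skip
  d→h: h black — skip
d black
e gray
  e→a: a black — skip
e black
g gray
  g→o: o black — skip
g black
m gray
  m→a: a black — skip
  m→f: f black — skip
  m→i: i black — skip
m black
n gray
  n→g: g black — skip
  n→d: d black — skip
  n→m: m black — skip
  n→b: b black — skip
  n→e: e black — skip
  n→k: k black — skip
n black
Every edge goes to a white or black vertex — no back edge, so the graph is acyclic.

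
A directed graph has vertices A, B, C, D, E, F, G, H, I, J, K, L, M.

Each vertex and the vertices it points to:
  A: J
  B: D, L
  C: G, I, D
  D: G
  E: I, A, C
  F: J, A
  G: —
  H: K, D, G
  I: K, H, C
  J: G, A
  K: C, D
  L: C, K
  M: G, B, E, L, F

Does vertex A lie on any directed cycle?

A is on a cycle iff A can reach itself via ≥1 edge.
A → J → A — yes.

Yes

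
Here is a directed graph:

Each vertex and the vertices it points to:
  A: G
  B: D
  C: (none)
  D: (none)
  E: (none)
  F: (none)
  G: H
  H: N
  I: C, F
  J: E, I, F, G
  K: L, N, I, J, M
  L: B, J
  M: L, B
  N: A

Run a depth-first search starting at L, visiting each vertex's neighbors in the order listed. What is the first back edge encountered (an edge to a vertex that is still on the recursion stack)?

DFS from L (visiting each vertex's neighbors in the order listed); mark gray on enter, black on exit:
L gray
  B gray
    D gray
    D black
  B black
  J gray
    E gray
    E black
    I gray
      C gray
      C black
      F gray
      F black
    I black
    J→F: F black — skip
    G gray
      H gray
        N gray
          A gray
            A→G: G is gray → back edge
First back edge: A → G.

A→G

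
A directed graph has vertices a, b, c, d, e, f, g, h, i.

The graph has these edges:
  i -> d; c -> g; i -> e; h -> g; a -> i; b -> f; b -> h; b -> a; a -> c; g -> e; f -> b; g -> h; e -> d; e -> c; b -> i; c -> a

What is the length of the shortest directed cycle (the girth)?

2

For each vertex v, BFS finds the shortest path from v back to v.
The shortest such closed walk is b → f → b, length 2.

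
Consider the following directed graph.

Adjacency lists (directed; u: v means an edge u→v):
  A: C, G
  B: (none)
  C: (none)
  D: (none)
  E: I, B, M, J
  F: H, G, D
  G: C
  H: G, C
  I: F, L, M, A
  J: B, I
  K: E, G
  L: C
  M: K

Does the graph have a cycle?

Yes

DFS with white/gray/black marking, starting from F:
F gray
  H gray
    G gray
      C gray
      C black
    G black
    H→C: C black — skip
  H black
  F→G: G black — skip
  D gray
  D black
F black
A gray
  A→C: C black — skip
  A→G: G black — skip
A black
B gray
B black
E gray
  I gray
    I→F: F black — skip
    L gray
      L→C: C black — skip
    L black
    M gray
      K gray
        K→E: E is gray → back edge
Back edge found, so a cycle exists: E → I → M → K → E.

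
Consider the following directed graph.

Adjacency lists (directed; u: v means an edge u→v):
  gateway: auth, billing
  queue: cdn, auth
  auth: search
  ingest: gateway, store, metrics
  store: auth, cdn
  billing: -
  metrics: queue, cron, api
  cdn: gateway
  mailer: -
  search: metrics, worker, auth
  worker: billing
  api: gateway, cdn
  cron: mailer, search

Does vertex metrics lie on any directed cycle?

Yes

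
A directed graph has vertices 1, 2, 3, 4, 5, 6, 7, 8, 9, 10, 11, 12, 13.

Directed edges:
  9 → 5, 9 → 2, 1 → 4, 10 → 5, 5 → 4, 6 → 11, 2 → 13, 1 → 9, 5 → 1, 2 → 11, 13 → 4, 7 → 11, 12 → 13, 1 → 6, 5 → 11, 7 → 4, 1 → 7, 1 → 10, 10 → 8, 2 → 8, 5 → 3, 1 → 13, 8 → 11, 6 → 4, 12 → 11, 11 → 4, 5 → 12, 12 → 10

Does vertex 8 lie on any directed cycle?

No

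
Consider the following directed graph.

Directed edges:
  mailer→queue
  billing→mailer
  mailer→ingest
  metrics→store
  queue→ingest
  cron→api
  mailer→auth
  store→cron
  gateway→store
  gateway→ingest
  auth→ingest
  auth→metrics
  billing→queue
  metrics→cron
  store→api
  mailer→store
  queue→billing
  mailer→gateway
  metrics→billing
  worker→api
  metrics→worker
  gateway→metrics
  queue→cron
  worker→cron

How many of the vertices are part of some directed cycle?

6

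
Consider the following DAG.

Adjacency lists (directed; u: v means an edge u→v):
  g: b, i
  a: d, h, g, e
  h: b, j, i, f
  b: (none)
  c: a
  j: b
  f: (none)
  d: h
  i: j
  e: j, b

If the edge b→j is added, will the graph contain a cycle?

Adding b→j creates a cycle iff j can already reach b.
Path from j: j → b.
So j → … → b → j is a cycle.

Yes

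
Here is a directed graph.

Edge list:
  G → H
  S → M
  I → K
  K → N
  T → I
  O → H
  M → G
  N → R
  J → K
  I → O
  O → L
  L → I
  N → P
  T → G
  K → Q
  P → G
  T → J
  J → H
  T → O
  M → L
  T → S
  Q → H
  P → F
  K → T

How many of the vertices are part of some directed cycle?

A vertex is on a directed cycle iff it belongs to a strongly connected component of size ≥ 2 (or has a self-loop).
The vertices on cycles are {I, J, K, L, M, O, S, T} — 8 in total.

8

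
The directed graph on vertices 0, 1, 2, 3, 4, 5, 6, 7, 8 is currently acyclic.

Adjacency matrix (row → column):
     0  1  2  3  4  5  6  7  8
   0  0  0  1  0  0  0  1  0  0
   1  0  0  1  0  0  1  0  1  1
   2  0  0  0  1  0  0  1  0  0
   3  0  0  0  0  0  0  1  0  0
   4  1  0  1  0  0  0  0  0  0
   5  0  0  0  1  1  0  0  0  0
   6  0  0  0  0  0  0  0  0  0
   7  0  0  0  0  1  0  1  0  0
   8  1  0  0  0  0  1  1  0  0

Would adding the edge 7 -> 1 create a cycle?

Yes

Adding 7→1 creates a cycle iff 1 can already reach 7.
Path from 1: 1 → 7.
So 1 → … → 7 → 1 is a cycle.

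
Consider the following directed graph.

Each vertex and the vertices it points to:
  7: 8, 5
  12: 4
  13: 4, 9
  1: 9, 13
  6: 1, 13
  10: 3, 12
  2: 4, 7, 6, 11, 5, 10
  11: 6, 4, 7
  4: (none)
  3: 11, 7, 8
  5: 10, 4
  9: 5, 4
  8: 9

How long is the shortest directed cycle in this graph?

For each vertex v, BFS finds the shortest path from v back to v.
The shortest such closed walk is 10 → 3 → 7 → 5 → 10, length 4.

4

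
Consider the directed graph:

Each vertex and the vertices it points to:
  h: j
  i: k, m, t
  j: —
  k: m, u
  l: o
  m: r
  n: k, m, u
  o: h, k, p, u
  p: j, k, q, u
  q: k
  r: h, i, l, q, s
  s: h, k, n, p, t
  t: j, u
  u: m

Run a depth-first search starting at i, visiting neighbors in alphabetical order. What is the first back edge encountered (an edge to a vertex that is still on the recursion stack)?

r→i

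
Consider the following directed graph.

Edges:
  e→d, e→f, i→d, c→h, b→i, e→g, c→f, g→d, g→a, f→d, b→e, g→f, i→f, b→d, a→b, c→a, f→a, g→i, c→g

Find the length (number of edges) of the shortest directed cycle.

For each vertex v, BFS finds the shortest path from v back to v.
The shortest such closed walk is g → a → b → e → g, length 4.

4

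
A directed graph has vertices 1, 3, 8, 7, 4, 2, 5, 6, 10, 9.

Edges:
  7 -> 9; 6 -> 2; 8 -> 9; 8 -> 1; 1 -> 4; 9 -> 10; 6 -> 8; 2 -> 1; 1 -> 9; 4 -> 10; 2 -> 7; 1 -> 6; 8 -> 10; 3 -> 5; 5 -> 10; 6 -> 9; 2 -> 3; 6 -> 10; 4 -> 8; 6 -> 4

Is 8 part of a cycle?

Yes

8 is on a cycle iff 8 can reach itself via ≥1 edge.
8 → 1 → 4 → 8 — yes.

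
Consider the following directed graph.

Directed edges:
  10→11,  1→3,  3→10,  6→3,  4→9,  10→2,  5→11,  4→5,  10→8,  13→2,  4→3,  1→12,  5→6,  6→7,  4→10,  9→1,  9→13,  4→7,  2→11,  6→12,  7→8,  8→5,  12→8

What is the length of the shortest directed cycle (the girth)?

4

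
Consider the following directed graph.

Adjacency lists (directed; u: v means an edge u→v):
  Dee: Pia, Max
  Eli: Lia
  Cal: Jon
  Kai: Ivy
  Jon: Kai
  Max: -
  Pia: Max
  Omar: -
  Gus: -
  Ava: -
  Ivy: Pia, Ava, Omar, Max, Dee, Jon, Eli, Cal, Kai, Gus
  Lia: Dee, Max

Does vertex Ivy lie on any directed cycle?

Yes

Ivy is on a cycle iff Ivy can reach itself via ≥1 edge.
Ivy → Kai → Ivy — yes.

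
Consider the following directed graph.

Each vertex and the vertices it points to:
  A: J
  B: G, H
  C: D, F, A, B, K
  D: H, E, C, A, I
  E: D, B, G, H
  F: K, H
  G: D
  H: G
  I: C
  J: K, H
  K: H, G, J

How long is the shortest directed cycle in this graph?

For each vertex v, BFS finds the shortest path from v back to v.
The shortest such closed walk is D → E → D, length 2.

2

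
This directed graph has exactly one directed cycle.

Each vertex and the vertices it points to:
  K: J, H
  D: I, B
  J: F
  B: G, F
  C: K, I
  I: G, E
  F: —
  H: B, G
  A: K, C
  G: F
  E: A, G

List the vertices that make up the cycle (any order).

A, C, E, I

DFS with gray/black marking from I:
I gray
  G gray
    F gray
    F black
  G black
  E gray
    A gray
      K gray
        J gray
          J→F: F black — skip
        J black
        H gray
          B gray
            B→G: G black — skip
            B→F: F black — skip
          B black
          H→G: G black — skip
        H black
      K black
      C gray
        C→K: K black — skip
        C→I: I is gray → back edge
Back edge closes the cycle I → E → A → C → I; its vertices are {A, C, E, I}.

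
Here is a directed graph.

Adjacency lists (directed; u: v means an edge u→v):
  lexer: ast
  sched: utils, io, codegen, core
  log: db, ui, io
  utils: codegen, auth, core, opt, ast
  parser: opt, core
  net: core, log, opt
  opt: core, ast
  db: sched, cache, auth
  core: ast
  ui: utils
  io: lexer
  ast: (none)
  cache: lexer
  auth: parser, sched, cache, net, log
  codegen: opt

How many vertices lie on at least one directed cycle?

7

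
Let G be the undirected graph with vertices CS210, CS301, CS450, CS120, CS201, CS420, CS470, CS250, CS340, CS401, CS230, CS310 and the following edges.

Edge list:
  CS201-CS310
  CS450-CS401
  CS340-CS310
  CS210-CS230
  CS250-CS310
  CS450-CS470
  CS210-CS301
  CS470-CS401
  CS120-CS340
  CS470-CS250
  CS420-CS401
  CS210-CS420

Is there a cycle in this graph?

DFS, tracking each vertex's parent; an edge to a visited non-parent vertex closes a cycle.
Start from CS301:
visit CS301 (parent –)
  visit CS210 (parent CS301)
    visit CS420 (parent CS210)
      CS420–CS210: parent, skip
      visit CS401 (parent CS420)
        visit CS450 (parent CS401)
          CS450–CS401: parent, skip
          visit CS470 (parent CS450)
            CS470–CS450: parent, skip
            visit CS250 (parent CS470)
              CS250–CS470: parent, skip
              visit CS310 (parent CS250)
                visit CS201 (parent CS310)
                  CS201–CS310: parent, skip
                CS310–CS250: parent, skip
                visit CS340 (parent CS310)
                  CS340–CS310: parent, skip
                  visit CS120 (parent CS340)
                    CS120–CS340: parent, skip
            CS470–CS401: CS401 visited and ≠ parent → cycle
Cycle: CS401 – CS450 – CS470 – CS401.

Yes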